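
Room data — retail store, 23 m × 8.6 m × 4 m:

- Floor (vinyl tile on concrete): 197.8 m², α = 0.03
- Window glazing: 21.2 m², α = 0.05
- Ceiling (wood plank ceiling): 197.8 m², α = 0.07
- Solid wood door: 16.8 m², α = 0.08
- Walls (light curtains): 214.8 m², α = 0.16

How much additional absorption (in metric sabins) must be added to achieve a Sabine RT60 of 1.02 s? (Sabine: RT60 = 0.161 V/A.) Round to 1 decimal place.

Total absorption A₁ = 197.8×0.03 + 21.2×0.05 + 197.8×0.07 + 16.8×0.08 + 214.8×0.16
  = 5.934 + 1.060 + 13.846 + 1.344 + 34.368 = 56.552 m² sabins.
For T = 1.02 s, need A₂ = 0.161·V/T = 0.161·791.2/1.02 = 124.885 sabins.
Additional absorption ΔA = 124.885 − 56.552 = 68.3 sabins.

68.3 sabins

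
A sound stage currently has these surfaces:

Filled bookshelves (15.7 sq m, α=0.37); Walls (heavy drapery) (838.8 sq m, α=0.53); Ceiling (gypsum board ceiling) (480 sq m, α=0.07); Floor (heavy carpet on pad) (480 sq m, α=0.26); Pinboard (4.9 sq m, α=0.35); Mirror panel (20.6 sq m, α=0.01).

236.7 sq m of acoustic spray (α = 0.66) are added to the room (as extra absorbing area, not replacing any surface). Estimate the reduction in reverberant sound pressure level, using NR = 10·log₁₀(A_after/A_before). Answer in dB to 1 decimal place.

1.0 dB

Total absorption A_before = 15.7·0.37 + 838.8·0.53 + 480·0.07 + 480·0.26 + 4.9·0.35 + 20.6·0.01
  = 5.809 + 444.564 + 33.600 + 124.800 + 1.715 + 0.206 = 610.694 sq m sabins.
Added absorption = 236.7 × 0.66 = 156.222 sabins.
New total A_after = 766.916 sabins.
Reduction = 10 log₁₀(A_after/A_before) = 10 log₁₀(1.2558) = 1.0 dB.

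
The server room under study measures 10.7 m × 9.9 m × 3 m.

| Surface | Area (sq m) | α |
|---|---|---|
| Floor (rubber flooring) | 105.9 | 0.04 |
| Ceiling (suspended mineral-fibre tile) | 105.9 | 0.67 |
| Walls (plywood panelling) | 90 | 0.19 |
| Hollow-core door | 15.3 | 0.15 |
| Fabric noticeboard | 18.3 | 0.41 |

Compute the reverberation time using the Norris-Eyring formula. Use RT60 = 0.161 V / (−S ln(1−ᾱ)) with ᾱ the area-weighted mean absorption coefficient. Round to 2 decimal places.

0.42 s

Total surface area S = 105.9 + 105.9 + 90 + 15.3 + 18.3 = 335.4 sq m.
Absorption A = 105.9·0.04 + 105.9·0.67 + 90·0.19 + 15.3·0.15 + 18.3·0.41 = 102.087 sabins.
Mean coefficient ᾱ = A/S = 0.3044.
−S·ln(1−ᾱ) = −335.4 × ln(1 − 0.3044) = 121.744.
V = 10.7 × 9.9 × 3 = 317.79 m³.
T = 0.161·V/[−S·ln(1−ᾱ)] = 0.161·317.79/121.744 = 0.42 s.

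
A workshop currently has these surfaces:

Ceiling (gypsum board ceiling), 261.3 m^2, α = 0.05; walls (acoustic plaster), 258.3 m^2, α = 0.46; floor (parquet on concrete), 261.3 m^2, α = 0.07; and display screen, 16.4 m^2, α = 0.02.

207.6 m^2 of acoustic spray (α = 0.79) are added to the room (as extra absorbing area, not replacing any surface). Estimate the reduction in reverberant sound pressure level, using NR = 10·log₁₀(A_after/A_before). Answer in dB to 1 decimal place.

3.2 dB

A_before = Σ Sᵢαᵢ = 261.3*0.05 + 258.3*0.46 + 261.3*0.07 + 16.4*0.02 = 150.502 sabins.
Added absorption = 207.6 × 0.79 = 164.004 sabins.
New total A_after = 314.506 sabins.
NR = 10·log₁₀(314.506/150.502) = 3.2 dB.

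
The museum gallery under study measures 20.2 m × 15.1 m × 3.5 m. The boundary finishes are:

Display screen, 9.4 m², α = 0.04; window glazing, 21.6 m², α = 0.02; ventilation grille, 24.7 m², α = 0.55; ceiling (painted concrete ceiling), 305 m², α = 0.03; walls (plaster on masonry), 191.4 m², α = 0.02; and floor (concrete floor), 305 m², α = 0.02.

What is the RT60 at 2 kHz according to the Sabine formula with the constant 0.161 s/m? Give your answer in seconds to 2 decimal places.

Total absorption A = 9.4*0.04 + 21.6*0.02 + 24.7*0.55 + 305*0.03 + 191.4*0.02 + 305*0.02
  = 0.376 + 0.432 + 13.585 + 9.150 + 3.828 + 6.100 = 33.471 m² sabins.
V = 20.2·15.1·3.5 = 1067.57 m³.
Sabine: RT60 = 0.161 × 1067.57 / 33.471 = 5.14 s.

5.14 s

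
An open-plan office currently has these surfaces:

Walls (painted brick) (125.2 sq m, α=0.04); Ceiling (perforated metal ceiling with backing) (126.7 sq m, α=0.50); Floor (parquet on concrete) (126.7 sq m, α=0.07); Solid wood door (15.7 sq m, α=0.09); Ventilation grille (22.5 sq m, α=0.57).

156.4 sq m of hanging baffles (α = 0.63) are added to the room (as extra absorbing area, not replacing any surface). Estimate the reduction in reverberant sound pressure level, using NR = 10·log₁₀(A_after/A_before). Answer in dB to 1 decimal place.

3.2 dB

Equivalent absorption area: A_before = 125.2×0.04 + 126.7×0.50 + 126.7×0.07 + 15.7×0.09 + 22.5×0.57 = 91.465 sq m.
Added absorption = 156.4 × 0.63 = 98.532 sabins.
A_after = 91.465 + 98.532 = 189.997 sabins.
Reduction = 10 log₁₀(A_after/A_before) = 10 log₁₀(2.0773) = 3.2 dB.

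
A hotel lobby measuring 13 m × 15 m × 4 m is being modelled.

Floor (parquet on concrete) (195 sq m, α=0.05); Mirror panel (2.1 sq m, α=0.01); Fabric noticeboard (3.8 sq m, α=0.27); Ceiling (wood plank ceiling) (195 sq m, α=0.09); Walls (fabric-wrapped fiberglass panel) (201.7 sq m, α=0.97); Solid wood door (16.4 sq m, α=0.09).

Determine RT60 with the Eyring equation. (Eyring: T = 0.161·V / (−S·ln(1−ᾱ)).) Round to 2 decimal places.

S = Σ Sᵢ = 614.0 sq m.
Absorption A = 195×0.05 + 2.1×0.01 + 3.8×0.27 + 195×0.09 + 201.7×0.97 + 16.4×0.09 = 225.472 sabins.
Mean coefficient ᾱ = A/S = 0.3672.
−S·ln(1−ᾱ) = −614.0 × ln(1 − 0.3672) = 280.967.
V = 13 × 15 × 4 = 780 m³.
T = 0.161·V/[−S·ln(1−ᾱ)] = 0.161·780/280.967 = 0.45 s.

0.45 seconds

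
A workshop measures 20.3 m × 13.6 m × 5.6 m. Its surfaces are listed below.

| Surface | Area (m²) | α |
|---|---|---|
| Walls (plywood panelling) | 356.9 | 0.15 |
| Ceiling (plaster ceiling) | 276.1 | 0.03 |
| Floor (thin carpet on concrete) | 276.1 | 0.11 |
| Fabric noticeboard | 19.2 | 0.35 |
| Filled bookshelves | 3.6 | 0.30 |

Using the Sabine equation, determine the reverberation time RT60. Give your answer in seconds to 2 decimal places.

2.49 seconds

Equivalent absorption area: A = 356.9*0.15 + 276.1*0.03 + 276.1*0.11 + 19.2*0.35 + 3.6*0.30 = 99.989 m².
Volume V = 20.3 × 13.6 × 5.6 = 1546.048 m³.
RT60 = 0.161 · V / A = 0.161 × 1546.048 / 99.989 = 2.49 s.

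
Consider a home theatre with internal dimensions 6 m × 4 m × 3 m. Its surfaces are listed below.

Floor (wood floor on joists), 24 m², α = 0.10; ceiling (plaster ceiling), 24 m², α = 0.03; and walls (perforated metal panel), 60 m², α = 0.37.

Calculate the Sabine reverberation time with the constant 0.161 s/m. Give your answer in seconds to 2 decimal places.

Equivalent absorption area: A = 24×0.10 + 24×0.03 + 60×0.37 = 25.320 m².
V = 6·4·3 = 72 m³.
T = 0.161 V/A = 0.161·72/25.320 = 0.46 s.

0.46 s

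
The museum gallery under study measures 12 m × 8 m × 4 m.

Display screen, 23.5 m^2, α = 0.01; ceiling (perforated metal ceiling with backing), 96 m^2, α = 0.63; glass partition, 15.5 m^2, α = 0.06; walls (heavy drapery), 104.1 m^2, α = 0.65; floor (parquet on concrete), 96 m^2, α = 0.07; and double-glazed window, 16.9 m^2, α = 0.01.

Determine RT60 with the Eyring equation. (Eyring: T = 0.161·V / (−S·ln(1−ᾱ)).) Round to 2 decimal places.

0.36 s

S = Σ Sᵢ = 352.0 m^2.
Σ(Sᵢαᵢ) = 23.5×0.01 + 96×0.63 + 15.5×0.06 + 104.1×0.65 + 96×0.07 + 16.9×0.01 = 136.199.
Mean coefficient ᾱ = A/S = 0.3869.
Eyring denominator: −S ln(1−ᾱ) = 172.208.
V = 12 × 8 × 4 = 384 m³.
RT60 = 0.161 × 384 / 172.208 = 0.36 s.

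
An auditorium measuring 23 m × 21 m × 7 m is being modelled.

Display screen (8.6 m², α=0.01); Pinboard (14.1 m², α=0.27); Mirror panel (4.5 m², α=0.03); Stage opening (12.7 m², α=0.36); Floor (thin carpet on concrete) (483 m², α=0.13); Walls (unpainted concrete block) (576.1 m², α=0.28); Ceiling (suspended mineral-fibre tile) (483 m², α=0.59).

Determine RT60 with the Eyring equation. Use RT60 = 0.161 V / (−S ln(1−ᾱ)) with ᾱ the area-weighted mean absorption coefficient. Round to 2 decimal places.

Total surface area S = 8.6 + 14.1 + 4.5 + 12.7 + 483 + 576.1 + 483 = 1582.0 m².
Absorption A = 8.6×0.01 + 14.1×0.27 + 4.5×0.03 + 12.7×0.36 + 483×0.13 + 576.1×0.28 + 483×0.59 = 517.668 sabins.
ᾱ = 517.668 / 1582.0 = 0.3272.
−S·ln(1−ᾱ) = −1582.0 × ln(1 − 0.3272) = 626.958.
V = 23 × 21 × 7 = 3381 m³.
T = 0.161·V/[−S·ln(1−ᾱ)] = 0.161·3381/626.958 = 0.87 s.

0.87 s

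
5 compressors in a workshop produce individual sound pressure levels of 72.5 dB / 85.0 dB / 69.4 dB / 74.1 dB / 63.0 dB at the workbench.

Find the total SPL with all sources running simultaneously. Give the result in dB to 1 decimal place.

Sum in the linear (power) domain: Σ 10^(Lᵢ/10) = 10^(72.5/10) + 10^(85.0/10) + 10^(69.4/10) + 10^(74.1/10) + 10^(63.0/10) = 3.704e+08.
L_total = 10·log₁₀(3.704e+08) = 85.7 dB.

85.7 dB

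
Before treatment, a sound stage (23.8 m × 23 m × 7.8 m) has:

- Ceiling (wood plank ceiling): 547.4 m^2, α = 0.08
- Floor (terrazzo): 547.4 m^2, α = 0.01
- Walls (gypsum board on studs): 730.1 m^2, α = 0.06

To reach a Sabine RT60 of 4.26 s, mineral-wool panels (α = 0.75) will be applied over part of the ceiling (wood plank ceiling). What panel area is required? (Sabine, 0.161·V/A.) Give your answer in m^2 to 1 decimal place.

101.9

A₁ = Σ Sᵢαᵢ = 547.4×0.08 + 547.4×0.01 + 730.1×0.06 = 93.072 sabins.
Required A₂ = 0.161·4269.72/4.26 = 161.367 sabins.
Absorption to add: 161.367 − 93.072 = 68.295 sabins.
Net gain per m^2: Δα = 0.75 − 0.08 = 0.67.
Area = ΔA/Δα = 68.295/0.67 = 101.9 m^2.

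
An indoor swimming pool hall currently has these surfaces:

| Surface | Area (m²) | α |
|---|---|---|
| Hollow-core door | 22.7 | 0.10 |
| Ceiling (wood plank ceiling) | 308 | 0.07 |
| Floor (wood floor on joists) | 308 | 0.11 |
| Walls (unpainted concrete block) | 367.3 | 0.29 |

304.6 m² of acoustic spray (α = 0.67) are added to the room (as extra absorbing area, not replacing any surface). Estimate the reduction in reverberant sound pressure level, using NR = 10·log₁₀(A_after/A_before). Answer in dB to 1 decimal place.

3.5 dB

Equivalent absorption area: A_before = 22.7×0.10 + 308×0.07 + 308×0.11 + 367.3×0.29 = 164.227 m².
Treatment contributes 304.6·0.67 = 204.082 sabins.
A_after = 164.227 + 204.082 = 368.309 sabins.
Reduction = 10 log₁₀(A_after/A_before) = 10 log₁₀(2.2427) = 3.5 dB.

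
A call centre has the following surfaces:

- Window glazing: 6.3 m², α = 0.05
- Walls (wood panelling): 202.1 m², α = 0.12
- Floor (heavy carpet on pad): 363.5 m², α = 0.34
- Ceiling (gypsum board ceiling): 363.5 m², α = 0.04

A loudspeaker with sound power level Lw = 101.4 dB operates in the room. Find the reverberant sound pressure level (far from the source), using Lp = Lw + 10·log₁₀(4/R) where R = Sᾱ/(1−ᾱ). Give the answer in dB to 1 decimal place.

A = 162.697 sabins; S = 935.4 m².
ᾱ = 162.697/935.4 = 0.1739; R = Sᾱ/(1−ᾱ) = 162.697/(1−0.1739) = 196.946 m².
Lp = 101.4 + 10·log₁₀(4/196.946) = 101.4 + (-16.92) = 84.5 dB.

84.5 dB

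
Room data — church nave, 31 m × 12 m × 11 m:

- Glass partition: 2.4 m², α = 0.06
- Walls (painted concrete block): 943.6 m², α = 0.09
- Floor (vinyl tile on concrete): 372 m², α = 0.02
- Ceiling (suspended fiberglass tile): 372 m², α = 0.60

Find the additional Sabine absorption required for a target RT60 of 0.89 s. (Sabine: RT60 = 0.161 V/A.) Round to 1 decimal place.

424.5 sabins

Total absorption A₁ = 2.4·0.06 + 943.6·0.09 + 372·0.02 + 372·0.60
  = 0.144 + 84.924 + 7.440 + 223.200 = 315.708 m² sabins.
For T = 0.89 s, need A₂ = 0.161·V/T = 0.161·4092/0.89 = 740.238 sabins.
ΔA = A₂ − A₁ = 740.238 − 315.708 = 424.5 sabins.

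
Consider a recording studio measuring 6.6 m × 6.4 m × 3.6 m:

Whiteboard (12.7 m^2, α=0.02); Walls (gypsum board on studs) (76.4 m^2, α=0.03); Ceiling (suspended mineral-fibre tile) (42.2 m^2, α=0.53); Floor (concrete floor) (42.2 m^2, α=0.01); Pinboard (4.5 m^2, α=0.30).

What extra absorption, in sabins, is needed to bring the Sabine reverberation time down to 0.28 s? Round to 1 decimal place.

A₁ = Σ Sᵢαᵢ = 12.7×0.02 + 76.4×0.03 + 42.2×0.53 + 42.2×0.01 + 4.5×0.30 = 26.684 sabins.
V = 152.064 m³. Required absorption A₂ = 0.161 × 152.064 / 0.28 = 87.437 sabins.
Additional absorption ΔA = 87.437 − 26.684 = 60.8 sabins.

60.8 sabins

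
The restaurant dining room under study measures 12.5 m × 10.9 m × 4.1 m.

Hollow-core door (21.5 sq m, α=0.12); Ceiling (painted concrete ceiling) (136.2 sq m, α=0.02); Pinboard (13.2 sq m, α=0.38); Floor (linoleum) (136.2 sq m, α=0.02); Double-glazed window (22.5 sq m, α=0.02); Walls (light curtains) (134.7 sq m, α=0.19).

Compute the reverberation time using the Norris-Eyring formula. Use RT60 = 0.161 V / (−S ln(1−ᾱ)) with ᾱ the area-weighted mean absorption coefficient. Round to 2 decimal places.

S = Σ Sᵢ = 464.3 sq m.
Σ(Sᵢαᵢ) = 21.5·0.12 + 136.2·0.02 + 13.2·0.38 + 136.2·0.02 + 22.5·0.02 + 134.7·0.19 = 39.087.
ᾱ = 39.087 / 464.3 = 0.0842.
Eyring denominator: −S ln(1−ᾱ) = 40.839.
V = 12.5 × 10.9 × 4.1 = 558.625 m³.
RT60 = 0.161 × 558.625 / 40.839 = 2.20 s.

2.20 sec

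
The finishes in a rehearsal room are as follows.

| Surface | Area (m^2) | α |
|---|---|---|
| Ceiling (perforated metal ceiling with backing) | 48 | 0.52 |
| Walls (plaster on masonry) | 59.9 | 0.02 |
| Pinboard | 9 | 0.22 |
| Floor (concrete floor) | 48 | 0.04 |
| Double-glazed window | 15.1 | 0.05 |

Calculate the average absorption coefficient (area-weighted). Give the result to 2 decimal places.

0.17

Total surface area S = 180.0 m^2.
Weighted sum Σ Sα = 30.813.
ᾱ = A/S = 0.17.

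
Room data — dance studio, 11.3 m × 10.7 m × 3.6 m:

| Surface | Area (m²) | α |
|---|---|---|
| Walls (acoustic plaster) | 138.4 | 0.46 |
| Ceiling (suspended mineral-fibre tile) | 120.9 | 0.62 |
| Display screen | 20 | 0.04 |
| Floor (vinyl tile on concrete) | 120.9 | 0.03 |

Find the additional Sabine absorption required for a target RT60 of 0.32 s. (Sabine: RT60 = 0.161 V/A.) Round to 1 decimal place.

75.9 sabins

Summing Sᵢαᵢ: 63.664 + 74.958 + 0.800 + 3.627 → A₁ = 143.049 sabins.
For T = 0.32 s, need A₂ = 0.161·V/T = 0.161·435.276/0.32 = 218.998 sabins.
Shortfall: 218.998 − 143.049 = 75.9 sabins.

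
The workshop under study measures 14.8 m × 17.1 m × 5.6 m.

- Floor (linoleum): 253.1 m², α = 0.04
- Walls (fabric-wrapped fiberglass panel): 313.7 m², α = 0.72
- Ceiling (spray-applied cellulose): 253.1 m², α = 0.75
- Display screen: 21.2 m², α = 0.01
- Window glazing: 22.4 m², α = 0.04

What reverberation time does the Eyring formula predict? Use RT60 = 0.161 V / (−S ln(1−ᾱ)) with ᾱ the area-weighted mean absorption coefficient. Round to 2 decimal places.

Total surface area S = 253.1 + 313.7 + 253.1 + 21.2 + 22.4 = 863.5 m².
Σ(Sᵢαᵢ) = 253.1×0.04 + 313.7×0.72 + 253.1×0.75 + 21.2×0.01 + 22.4×0.04 = 426.921.
ᾱ = 426.921 / 863.5 = 0.4944.
−S·ln(1−ᾱ) = −863.5 × ln(1 − 0.4944) = 588.915.
V = 14.8 × 17.1 × 5.6 = 1417.248 m³.
RT60 = 0.161 × 1417.248 / 588.915 = 0.39 s.

0.39 s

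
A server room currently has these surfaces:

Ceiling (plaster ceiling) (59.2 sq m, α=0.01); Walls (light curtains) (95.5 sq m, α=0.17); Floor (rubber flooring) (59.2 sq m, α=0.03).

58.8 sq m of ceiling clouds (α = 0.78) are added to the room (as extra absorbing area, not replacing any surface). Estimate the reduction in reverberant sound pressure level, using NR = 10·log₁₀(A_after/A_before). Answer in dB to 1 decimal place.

5.4 dB

Summing Sᵢαᵢ: 0.592 + 16.235 + 1.776 → A_before = 18.603 sabins.
Added absorption = 58.8 × 0.78 = 45.864 sabins.
New total A_after = 64.467 sabins.
Reduction = 10 log₁₀(A_after/A_before) = 10 log₁₀(3.4654) = 5.4 dB.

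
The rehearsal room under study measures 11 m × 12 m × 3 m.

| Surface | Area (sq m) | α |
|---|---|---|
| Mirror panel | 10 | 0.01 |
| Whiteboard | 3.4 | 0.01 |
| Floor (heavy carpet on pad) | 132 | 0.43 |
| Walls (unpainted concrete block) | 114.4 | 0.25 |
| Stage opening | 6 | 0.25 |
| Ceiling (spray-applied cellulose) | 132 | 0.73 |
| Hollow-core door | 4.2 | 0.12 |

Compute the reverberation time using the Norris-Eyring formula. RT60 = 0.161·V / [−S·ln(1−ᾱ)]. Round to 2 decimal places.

Total surface area S = 10 + 3.4 + 132 + 114.4 + 6 + 132 + 4.2 = 402.0 sq m.
Absorption A = 10×0.01 + 3.4×0.01 + 132×0.43 + 114.4×0.25 + 6×0.25 + 132×0.73 + 4.2×0.12 = 183.858 sabins.
ᾱ = 183.858 / 402.0 = 0.4574.
−S·ln(1−ᾱ) = −402.0 × ln(1 − 0.4574) = 245.776.
V = 11 × 12 × 3 = 396 m³.
T = 0.161·V/[−S·ln(1−ᾱ)] = 0.161·396/245.776 = 0.26 s.

0.26 seconds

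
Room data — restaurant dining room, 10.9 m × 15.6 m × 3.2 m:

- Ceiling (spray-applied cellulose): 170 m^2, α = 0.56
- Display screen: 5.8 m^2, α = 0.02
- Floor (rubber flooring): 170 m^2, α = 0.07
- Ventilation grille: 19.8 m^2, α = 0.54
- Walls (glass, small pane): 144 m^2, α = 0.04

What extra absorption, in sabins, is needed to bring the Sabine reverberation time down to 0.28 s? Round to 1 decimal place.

Total absorption A₁ = 170×0.56 + 5.8×0.02 + 170×0.07 + 19.8×0.54 + 144×0.04
  = 95.200 + 0.116 + 11.900 + 10.692 + 5.760 = 123.668 m^2 sabins.
V = 544.128 m³. Required absorption A₂ = 0.161 × 544.128 / 0.28 = 312.874 sabins.
Shortfall: 312.874 − 123.668 = 189.2 sabins.

189.2 sabins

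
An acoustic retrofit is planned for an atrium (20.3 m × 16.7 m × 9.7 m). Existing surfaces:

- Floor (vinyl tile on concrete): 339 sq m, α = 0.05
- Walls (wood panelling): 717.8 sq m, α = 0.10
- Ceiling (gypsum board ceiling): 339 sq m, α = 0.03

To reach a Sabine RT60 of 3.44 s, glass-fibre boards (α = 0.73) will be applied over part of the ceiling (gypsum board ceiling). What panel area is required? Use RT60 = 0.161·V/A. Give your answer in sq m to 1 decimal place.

Total absorption A₁ = 339×0.05 + 717.8×0.10 + 339×0.03
  = 16.950 + 71.780 + 10.170 = 98.900 sq m sabins.
V = 3288.397 m³. Target absorption A₂ = 0.161 × 3288.397 / 3.44 = 153.905 sabins.
Absorption to add: 153.905 − 98.900 = 55.005 sabins.
Each sq m of panel replacing the ceiling (gypsum board ceiling) adds (0.73 − 0.03) = 0.70 sabins.
Area = ΔA/Δα = 55.005/0.70 = 78.6 sq m.

78.6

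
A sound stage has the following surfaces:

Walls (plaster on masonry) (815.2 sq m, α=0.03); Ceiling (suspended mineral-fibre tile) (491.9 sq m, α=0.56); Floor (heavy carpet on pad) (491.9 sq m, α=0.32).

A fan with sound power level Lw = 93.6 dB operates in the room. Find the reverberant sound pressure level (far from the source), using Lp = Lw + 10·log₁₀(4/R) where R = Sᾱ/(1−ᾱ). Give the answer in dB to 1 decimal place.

A = 457.328 sabins; S = 1799.0 sq m.
ᾱ = 457.328/1799.0 = 0.2542; R = Sᾱ/(1−ᾱ) = 457.328/(1−0.2542) = 613.205 sq m.
Lp = 93.6 + 10·log₁₀(4/613.205) = 93.6 + (-21.86) = 71.7 dB.

71.7 dB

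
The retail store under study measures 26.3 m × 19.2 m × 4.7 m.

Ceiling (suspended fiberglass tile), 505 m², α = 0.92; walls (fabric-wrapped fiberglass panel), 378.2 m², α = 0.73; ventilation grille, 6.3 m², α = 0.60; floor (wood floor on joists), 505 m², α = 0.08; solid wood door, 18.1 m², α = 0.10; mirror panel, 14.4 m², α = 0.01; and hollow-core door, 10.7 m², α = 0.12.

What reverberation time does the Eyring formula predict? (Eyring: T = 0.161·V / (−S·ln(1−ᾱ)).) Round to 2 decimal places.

0.33 s

S = Σ Sᵢ = 1437.7 m².
Σ(Sᵢαᵢ) = 505×0.92 + 378.2×0.73 + 6.3×0.60 + 505×0.08 + 18.1×0.10 + 14.4×0.01 + 10.7×0.12 = 788.104.
Mean coefficient ᾱ = A/S = 0.5482.
Eyring denominator: −S ln(1−ᾱ) = 1142.275.
V = 26.3 × 19.2 × 4.7 = 2373.312 m³.
T = 0.161·V/[−S·ln(1−ᾱ)] = 0.161·2373.312/1142.275 = 0.33 s.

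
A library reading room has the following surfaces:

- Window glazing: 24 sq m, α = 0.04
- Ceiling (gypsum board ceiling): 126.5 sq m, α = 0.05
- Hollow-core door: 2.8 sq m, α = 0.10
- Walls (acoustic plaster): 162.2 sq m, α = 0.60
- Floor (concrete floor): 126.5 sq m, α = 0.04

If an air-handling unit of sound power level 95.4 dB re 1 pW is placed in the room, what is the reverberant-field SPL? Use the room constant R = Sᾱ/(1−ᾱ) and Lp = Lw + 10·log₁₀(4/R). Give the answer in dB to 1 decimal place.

Σ(Sᵢαᵢ) = 24·0.04 + 126.5·0.05 + 2.8·0.10 + 162.2·0.60 + 126.5·0.04 = 109.945; total area S = 442.0 sq m.
ᾱ = 0.2487, so room constant R = A/(1−ᾱ) = 146.340 sq m.
Lp = 95.4 + 10·log₁₀(4/146.340) = 95.4 + (-15.63) = 79.8 dB.

79.8 dB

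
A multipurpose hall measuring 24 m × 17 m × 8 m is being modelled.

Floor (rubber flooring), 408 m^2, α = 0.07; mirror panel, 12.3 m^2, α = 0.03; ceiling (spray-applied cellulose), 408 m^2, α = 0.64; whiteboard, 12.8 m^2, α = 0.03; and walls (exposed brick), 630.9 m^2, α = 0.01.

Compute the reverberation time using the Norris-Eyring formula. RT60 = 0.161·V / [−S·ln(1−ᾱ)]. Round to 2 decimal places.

Total surface area S = 408 + 12.3 + 408 + 12.8 + 630.9 = 1472.0 m^2.
Absorption A = 408·0.07 + 12.3·0.03 + 408·0.64 + 12.8·0.03 + 630.9·0.01 = 296.742 sabins.
Mean coefficient ᾱ = A/S = 0.2016.
−S·ln(1−ᾱ) = −1472.0 × ln(1 − 0.2016) = 331.414.
V = 24 × 17 × 8 = 3264 m³.
T = 0.161·V/[−S·ln(1−ᾱ)] = 0.161·3264/331.414 = 1.59 s.

1.59 s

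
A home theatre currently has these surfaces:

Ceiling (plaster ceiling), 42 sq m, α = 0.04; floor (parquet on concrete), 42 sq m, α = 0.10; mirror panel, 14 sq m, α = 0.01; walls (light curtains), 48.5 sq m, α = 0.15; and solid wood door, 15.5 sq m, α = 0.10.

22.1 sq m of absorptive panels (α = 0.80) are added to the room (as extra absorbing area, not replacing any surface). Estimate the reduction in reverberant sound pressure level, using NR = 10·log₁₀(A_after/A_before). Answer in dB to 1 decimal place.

Equivalent absorption area: A_before = 42*0.04 + 42*0.10 + 14*0.01 + 48.5*0.15 + 15.5*0.10 = 14.845 sq m.
Added absorption = 22.1 × 0.80 = 17.680 sabins.
A_after = 14.845 + 17.680 = 32.525 sabins.
NR = 10·log₁₀(32.525/14.845) = 3.4 dB.

3.4 dB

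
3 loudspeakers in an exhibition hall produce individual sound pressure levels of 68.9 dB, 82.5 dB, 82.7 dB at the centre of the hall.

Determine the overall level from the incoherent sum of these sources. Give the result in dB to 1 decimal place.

85.7 dB

Σ 10^(Lᵢ/10) = 3.718e+08.
Back to dB: 10·log₁₀ Σ = 85.7 dB.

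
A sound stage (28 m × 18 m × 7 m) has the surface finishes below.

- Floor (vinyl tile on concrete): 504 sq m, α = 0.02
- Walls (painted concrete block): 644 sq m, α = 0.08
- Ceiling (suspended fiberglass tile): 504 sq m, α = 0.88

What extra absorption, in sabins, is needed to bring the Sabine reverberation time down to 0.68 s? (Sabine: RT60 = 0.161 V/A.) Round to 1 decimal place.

Total absorption A₁ = 504·0.02 + 644·0.08 + 504·0.88
  = 10.080 + 51.520 + 443.520 = 505.120 sq m sabins.
For T = 0.68 s, need A₂ = 0.161·V/T = 0.161·3528/0.68 = 835.306 sabins.
Additional absorption ΔA = 835.306 − 505.120 = 330.2 sabins.

330.2 sabins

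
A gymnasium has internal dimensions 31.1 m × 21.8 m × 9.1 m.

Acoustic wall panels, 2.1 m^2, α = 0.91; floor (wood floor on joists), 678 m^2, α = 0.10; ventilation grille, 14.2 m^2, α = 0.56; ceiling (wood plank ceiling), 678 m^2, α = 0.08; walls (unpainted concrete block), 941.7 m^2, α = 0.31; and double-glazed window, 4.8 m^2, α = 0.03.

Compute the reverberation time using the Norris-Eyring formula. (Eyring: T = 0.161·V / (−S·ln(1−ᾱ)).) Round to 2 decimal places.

2.12 s

S = Σ Sᵢ = 2318.8 m^2.
Σ(Sᵢαᵢ) = 2.1×0.91 + 678×0.10 + 14.2×0.56 + 678×0.08 + 941.7×0.31 + 4.8×0.03 = 423.974.
Mean coefficient ᾱ = A/S = 0.1828.
−S·ln(1−ᾱ) = −2318.8 × ln(1 − 0.1828) = 468.099.
V = 31.1 × 21.8 × 9.1 = 6169.618 m³.
RT60 = 0.161 × 6169.618 / 468.099 = 2.12 s.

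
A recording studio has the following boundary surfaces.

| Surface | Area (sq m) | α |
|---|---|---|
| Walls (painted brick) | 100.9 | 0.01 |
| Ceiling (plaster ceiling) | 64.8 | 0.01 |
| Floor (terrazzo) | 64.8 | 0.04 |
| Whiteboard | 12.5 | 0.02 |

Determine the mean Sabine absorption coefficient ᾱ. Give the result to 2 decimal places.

0.02

S = Σ Sᵢ = 100.9 + 64.8 + 64.8 + 12.5 = 243.0 sq m.
Weighted sum Σ Sα = 4.499.
ᾱ = 4.499 / 243.0 = 0.02.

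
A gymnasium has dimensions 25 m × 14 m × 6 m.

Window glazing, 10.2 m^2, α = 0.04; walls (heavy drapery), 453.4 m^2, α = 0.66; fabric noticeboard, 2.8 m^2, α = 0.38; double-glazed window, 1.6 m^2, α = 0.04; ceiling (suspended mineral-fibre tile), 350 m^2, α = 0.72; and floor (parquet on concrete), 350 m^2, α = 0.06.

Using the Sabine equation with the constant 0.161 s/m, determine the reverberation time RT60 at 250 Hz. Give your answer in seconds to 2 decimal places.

Summing Sᵢαᵢ: 0.408 + 299.244 + 1.064 + 0.064 + 252.000 + 21.000 → A = 573.780 sabins.
V = 25·14·6 = 2100 m³.
Sabine: RT60 = 0.161 × 2100 / 573.780 = 0.59 s.

0.59 s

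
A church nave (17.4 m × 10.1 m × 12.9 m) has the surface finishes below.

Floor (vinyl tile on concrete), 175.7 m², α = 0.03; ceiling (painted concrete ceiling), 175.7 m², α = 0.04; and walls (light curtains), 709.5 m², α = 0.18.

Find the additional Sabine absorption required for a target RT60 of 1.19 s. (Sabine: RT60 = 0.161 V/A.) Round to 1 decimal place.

166.7 sabins

A₁ = Σ Sᵢαᵢ = 175.7*0.03 + 175.7*0.04 + 709.5*0.18 = 140.009 sabins.
Target A₂ = 0.161·2267.046/1.19 = 306.718 sabins (V = 2267.046 m³).
ΔA = A₂ − A₁ = 306.718 − 140.009 = 166.7 sabins.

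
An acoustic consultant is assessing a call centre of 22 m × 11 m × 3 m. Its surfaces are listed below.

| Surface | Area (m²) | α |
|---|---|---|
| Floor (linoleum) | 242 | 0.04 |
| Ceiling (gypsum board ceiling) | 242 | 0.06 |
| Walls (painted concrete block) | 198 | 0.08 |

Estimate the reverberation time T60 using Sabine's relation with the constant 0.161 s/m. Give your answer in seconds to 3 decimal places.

2.919 s

Equivalent absorption area: A = 242×0.04 + 242×0.06 + 198×0.08 = 40.040 m².
Volume V = 22 × 11 × 3 = 726 m³.
Sabine: RT60 = 0.161 × 726 / 40.040 = 2.919 s.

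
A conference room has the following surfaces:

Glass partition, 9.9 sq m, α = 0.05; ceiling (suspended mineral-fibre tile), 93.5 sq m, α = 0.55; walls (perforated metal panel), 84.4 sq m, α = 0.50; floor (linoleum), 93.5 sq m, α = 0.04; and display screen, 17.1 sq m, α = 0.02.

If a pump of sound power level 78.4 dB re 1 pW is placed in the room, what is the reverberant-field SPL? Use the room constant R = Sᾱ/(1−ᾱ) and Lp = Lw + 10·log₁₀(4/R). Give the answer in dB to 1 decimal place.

Σ(Sᵢαᵢ) = 9.9·0.05 + 93.5·0.55 + 84.4·0.50 + 93.5·0.04 + 17.1·0.02 = 98.202; total area S = 298.4 sq m.
ᾱ = 0.3291, so room constant R = A/(1−ᾱ) = 146.374 sq m.
Lp = Lw + 10 log₁₀(4/R) = 78.4 -15.63 = 62.8 dB.

62.8 dB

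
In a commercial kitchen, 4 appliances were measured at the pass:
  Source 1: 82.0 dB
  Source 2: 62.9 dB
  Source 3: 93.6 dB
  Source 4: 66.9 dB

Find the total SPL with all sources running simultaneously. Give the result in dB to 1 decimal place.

93.9 dB

Sum in the linear (power) domain: Σ 10^(Lᵢ/10) = 10^(82.0/10) + 10^(62.9/10) + 10^(93.6/10) + 10^(66.9/10) = 2.456e+09.
L_total = 10·log₁₀(2.456e+09) = 93.9 dB.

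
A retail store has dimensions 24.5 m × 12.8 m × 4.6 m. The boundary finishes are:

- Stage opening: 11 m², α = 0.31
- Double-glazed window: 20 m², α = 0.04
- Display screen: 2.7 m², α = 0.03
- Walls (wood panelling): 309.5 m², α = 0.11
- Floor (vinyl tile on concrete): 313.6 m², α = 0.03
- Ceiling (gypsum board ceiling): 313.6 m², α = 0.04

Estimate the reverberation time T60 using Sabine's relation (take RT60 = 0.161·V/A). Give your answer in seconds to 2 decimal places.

3.85 s

A = Σ Sᵢαᵢ = 11·0.31 + 20·0.04 + 2.7·0.03 + 309.5·0.11 + 313.6·0.03 + 313.6·0.04 = 60.288 sabins.
Room volume: 1442.56 m³.
T = 0.161 V/A = 0.161·1442.56/60.288 = 3.85 s.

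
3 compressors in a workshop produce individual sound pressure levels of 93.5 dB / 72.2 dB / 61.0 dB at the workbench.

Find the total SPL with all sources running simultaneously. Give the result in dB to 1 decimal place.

93.5 dB

Σ 10^(Lᵢ/10) = 2.257e+09.
L_total = 10·log₁₀(2.257e+09) = 93.5 dB.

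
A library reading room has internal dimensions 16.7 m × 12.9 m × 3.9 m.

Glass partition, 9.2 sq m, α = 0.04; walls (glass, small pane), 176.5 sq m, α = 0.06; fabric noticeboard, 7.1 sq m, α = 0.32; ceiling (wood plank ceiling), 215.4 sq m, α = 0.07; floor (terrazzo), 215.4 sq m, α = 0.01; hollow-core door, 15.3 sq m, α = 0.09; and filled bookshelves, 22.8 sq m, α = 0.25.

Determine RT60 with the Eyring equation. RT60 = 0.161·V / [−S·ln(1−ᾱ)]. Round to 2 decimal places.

Total surface area S = 9.2 + 176.5 + 7.1 + 215.4 + 215.4 + 15.3 + 22.8 = 661.7 sq m.
Absorption A = 9.2·0.04 + 176.5·0.06 + 7.1·0.32 + 215.4·0.07 + 215.4·0.01 + 15.3·0.09 + 22.8·0.25 = 37.539 sabins.
Mean coefficient ᾱ = A/S = 0.0567.
−S·ln(1−ᾱ) = −661.7 × ln(1 − 0.0567) = 38.624.
V = 16.7 × 12.9 × 3.9 = 840.177 m³.
T = 0.161·V/[−S·ln(1−ᾱ)] = 0.161·840.177/38.624 = 3.50 s.

3.50 sec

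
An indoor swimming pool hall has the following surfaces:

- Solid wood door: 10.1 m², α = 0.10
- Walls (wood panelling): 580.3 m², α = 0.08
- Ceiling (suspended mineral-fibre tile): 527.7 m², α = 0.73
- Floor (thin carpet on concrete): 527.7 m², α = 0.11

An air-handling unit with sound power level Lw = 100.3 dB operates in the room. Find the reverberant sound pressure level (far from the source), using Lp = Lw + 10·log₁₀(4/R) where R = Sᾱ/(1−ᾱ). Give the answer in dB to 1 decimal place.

A = 490.702 sabins; S = 1645.8 m².
ᾱ = 490.702/1645.8 = 0.2982; R = Sᾱ/(1−ᾱ) = 490.702/(1−0.2982) = 699.205 m².
Lp = Lw + 10 log₁₀(4/R) = 100.3 -22.43 = 77.9 dB.

77.9 dB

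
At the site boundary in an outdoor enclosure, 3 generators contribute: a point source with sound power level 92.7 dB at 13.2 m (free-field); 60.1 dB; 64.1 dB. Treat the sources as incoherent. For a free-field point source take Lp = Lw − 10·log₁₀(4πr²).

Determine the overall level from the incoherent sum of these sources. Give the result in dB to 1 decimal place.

66.5 dB

Source at 13.2 m: Lp = 92.7 − 10·log₁₀(4π·13.2²) = 92.7 − 10·log₁₀(2189.564) = 59.3 dB.
Σ 10^(Lᵢ/10) = 4.445e+06.
Back to dB: 10·log₁₀ Σ = 66.5 dB.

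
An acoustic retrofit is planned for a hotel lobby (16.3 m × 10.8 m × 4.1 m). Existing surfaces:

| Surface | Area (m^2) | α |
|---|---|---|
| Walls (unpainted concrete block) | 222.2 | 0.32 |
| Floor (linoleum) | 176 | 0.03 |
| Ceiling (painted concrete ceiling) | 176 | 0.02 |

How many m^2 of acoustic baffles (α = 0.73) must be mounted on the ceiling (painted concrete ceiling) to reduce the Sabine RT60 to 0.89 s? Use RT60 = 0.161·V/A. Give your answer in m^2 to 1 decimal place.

71.4

Total absorption A₁ = 222.2*0.32 + 176*0.03 + 176*0.02
  = 71.104 + 5.280 + 3.520 = 79.904 m^2 sabins.
Required A₂ = 0.161·721.764/0.89 = 130.566 sabins.
Absorption to add: 130.566 − 79.904 = 50.662 sabins.
Each m^2 of panel replacing the ceiling (painted concrete ceiling) adds (0.73 − 0.02) = 0.71 sabins.
Area = ΔA/Δα = 50.662/0.71 = 71.4 m^2.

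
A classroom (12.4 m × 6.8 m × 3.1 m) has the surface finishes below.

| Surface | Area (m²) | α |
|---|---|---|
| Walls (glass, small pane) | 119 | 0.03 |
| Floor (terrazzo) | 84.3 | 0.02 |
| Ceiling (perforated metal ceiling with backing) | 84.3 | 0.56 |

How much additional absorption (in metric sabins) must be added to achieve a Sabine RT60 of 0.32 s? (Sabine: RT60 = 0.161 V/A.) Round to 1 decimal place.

Total absorption A₁ = 119·0.03 + 84.3·0.02 + 84.3·0.56
  = 3.570 + 1.686 + 47.208 = 52.464 m² sabins.
Target A₂ = 0.161·261.392/0.32 = 131.513 sabins (V = 261.392 m³).
ΔA = A₂ − A₁ = 131.513 − 52.464 = 79.0 sabins.

79.0 sabins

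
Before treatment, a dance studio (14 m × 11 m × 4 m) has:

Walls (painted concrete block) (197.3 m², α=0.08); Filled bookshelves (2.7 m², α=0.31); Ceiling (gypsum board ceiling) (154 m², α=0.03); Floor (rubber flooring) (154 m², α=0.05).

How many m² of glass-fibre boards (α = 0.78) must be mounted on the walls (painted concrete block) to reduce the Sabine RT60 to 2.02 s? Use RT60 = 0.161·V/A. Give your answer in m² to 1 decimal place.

28.8

Equivalent absorption area: A₁ = 197.3×0.08 + 2.7×0.31 + 154×0.03 + 154×0.05 = 28.941 m².
V = 616 m³. Target absorption A₂ = 0.161 × 616 / 2.02 = 49.097 sabins.
ΔA needed = 49.097 − 28.941 = 20.156 sabins.
Net gain per m²: Δα = 0.78 − 0.08 = 0.70.
Panel area = 20.156 / 0.70 = 28.8 m².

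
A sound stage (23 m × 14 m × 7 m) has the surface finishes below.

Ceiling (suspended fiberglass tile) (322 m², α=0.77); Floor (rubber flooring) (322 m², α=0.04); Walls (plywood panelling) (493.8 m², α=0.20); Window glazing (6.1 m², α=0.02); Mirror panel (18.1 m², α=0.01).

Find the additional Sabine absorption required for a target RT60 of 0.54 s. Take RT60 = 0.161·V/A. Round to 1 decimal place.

312.1 sabins

Equivalent absorption area: A₁ = 322*0.77 + 322*0.04 + 493.8*0.20 + 6.1*0.02 + 18.1*0.01 = 359.883 m².
V = 2254 m³. Required absorption A₂ = 0.161 × 2254 / 0.54 = 672.026 sabins.
Additional absorption ΔA = 672.026 − 359.883 = 312.1 sabins.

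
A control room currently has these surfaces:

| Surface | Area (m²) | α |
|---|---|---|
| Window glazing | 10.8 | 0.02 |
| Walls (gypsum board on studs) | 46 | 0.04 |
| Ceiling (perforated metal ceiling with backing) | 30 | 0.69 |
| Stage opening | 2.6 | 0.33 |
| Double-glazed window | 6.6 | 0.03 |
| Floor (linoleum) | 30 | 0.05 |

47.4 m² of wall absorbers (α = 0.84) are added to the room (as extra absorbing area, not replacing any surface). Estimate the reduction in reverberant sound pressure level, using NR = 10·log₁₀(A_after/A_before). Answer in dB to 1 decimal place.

4.1 dB

Total absorption A_before = 10.8·0.02 + 46·0.04 + 30·0.69 + 2.6·0.33 + 6.6·0.03 + 30·0.05
  = 0.216 + 1.840 + 20.700 + 0.858 + 0.198 + 1.500 = 25.312 m² sabins.
Added absorption = 47.4 × 0.84 = 39.816 sabins.
New total A_after = 65.128 sabins.
NR = 10·log₁₀(65.128/25.312) = 4.1 dB.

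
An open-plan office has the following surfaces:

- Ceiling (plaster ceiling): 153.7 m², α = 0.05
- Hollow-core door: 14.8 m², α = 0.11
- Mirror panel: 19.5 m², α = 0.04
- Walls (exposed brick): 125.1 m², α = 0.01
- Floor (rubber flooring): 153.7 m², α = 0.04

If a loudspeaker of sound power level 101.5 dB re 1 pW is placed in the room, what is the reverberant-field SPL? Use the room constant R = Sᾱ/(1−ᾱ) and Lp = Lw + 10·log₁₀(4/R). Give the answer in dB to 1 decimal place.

Σ(Sᵢαᵢ) = 153.7×0.05 + 14.8×0.11 + 19.5×0.04 + 125.1×0.01 + 153.7×0.04 = 17.492; total area S = 466.8 m².
ᾱ = 17.492/466.8 = 0.0375; R = Sᾱ/(1−ᾱ) = 17.492/(1−0.0375) = 18.174 m².
Lp = 101.5 + 10·log₁₀(4/18.174) = 101.5 + (-6.57) = 94.9 dB.

94.9 dB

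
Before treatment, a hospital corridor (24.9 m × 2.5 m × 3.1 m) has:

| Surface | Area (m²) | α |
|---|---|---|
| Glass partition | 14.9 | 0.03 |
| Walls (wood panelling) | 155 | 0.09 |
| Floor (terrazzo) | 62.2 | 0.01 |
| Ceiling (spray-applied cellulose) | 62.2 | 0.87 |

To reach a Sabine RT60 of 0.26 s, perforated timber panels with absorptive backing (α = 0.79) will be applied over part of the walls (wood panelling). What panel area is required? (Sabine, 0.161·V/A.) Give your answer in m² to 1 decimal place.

Summing Sᵢαᵢ: 0.447 + 13.950 + 0.622 + 54.114 → A₁ = 69.133 sabins.
Required A₂ = 0.161·192.975/0.26 = 119.496 sabins.
Absorption to add: 119.496 − 69.133 = 50.363 sabins.
Net gain per m²: Δα = 0.79 − 0.09 = 0.70.
Area = ΔA/Δα = 50.363/0.70 = 71.9 m².

71.9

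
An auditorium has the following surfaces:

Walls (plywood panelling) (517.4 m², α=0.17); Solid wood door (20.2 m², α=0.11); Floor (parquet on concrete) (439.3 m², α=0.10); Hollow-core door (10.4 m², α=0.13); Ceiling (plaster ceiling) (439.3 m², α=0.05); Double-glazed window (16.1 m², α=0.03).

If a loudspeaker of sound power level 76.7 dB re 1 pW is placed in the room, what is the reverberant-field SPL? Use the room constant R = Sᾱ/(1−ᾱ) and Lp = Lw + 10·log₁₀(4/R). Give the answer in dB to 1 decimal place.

60.2 dB

A = 157.910 sabins; S = 1442.7 m².
ᾱ = 157.910/1442.7 = 0.1095; R = Sᾱ/(1−ᾱ) = 157.910/(1−0.1095) = 177.327 m².
Lp = 76.7 + 10·log₁₀(4/177.327) = 76.7 + (-16.47) = 60.2 dB.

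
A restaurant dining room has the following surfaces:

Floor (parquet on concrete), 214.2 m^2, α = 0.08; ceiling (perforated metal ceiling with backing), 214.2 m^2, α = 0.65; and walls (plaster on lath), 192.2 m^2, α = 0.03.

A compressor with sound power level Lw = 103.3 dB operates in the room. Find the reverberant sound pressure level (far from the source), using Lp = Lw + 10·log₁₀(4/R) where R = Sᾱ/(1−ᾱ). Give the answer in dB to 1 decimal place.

Σ(Sᵢαᵢ) = 214.2×0.08 + 214.2×0.65 + 192.2×0.03 = 162.132; total area S = 620.6 m^2.
ᾱ = 162.132/620.6 = 0.2613; R = Sᾱ/(1−ᾱ) = 162.132/(1−0.2613) = 219.483 m^2.
Lp = Lw + 10 log₁₀(4/R) = 103.3 -17.39 = 85.9 dB.

85.9 dB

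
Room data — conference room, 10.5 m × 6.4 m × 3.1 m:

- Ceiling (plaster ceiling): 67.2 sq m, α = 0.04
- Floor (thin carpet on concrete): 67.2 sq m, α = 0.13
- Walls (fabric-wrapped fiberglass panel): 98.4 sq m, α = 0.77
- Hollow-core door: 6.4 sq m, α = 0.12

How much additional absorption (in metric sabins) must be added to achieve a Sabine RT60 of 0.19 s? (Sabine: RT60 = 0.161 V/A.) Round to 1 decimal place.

88.6 sabins

Summing Sᵢαᵢ: 2.688 + 8.736 + 75.768 + 0.768 → A₁ = 87.960 sabins.
Target A₂ = 0.161·208.32/0.19 = 176.524 sabins (V = 208.32 m³).
ΔA = A₂ − A₁ = 176.524 − 87.960 = 88.6 sabins.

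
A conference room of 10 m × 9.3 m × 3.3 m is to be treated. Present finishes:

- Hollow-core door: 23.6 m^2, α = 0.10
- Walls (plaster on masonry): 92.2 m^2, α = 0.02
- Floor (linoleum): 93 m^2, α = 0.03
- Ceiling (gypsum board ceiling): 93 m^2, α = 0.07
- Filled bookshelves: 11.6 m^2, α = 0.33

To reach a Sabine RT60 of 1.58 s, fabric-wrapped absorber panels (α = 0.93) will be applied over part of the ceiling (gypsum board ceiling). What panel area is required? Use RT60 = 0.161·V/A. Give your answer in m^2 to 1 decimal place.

A₁ = Σ Sᵢαᵢ = 23.6*0.10 + 92.2*0.02 + 93*0.03 + 93*0.07 + 11.6*0.33 = 17.332 sabins.
Required A₂ = 0.161·306.9/1.58 = 31.273 sabins.
ΔA needed = 31.273 − 17.332 = 13.941 sabins.
Net gain per m^2: Δα = 0.93 − 0.07 = 0.86.
Area = ΔA/Δα = 13.941/0.86 = 16.2 m^2.

16.2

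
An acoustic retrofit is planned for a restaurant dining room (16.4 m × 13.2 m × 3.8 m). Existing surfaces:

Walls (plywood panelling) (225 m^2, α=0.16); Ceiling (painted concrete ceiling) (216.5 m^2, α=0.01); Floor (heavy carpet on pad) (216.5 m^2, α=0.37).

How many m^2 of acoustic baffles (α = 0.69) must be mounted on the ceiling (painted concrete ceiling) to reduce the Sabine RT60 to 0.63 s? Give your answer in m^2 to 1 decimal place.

Summing Sᵢαᵢ: 36.000 + 2.165 + 80.105 → A₁ = 118.270 sabins.
V = 822.624 m³. Target absorption A₂ = 0.161 × 822.624 / 0.63 = 210.226 sabins.
ΔA needed = 210.226 − 118.270 = 91.956 sabins.
Net gain per m^2: Δα = 0.69 − 0.01 = 0.68.
Area = ΔA/Δα = 91.956/0.68 = 135.2 m^2.

135.2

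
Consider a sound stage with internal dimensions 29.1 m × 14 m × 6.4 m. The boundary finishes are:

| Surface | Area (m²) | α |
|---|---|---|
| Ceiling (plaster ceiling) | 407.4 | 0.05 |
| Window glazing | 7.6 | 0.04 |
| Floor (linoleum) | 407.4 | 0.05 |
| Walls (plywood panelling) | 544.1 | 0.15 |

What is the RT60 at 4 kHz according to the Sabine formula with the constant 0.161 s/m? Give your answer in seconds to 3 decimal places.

3.422 sec

Summing Sᵢαᵢ: 20.370 + 0.304 + 20.370 + 81.615 → A = 122.659 sabins.
Room volume: 2607.36 m³.
T = 0.161 V/A = 0.161·2607.36/122.659 = 3.422 s.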